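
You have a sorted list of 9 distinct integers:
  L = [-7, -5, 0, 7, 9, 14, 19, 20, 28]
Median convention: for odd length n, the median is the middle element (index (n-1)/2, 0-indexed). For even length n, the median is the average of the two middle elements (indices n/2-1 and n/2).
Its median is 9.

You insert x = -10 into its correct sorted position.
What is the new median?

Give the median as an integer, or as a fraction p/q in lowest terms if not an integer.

Old list (sorted, length 9): [-7, -5, 0, 7, 9, 14, 19, 20, 28]
Old median = 9
Insert x = -10
Old length odd (9). Middle was index 4 = 9.
New length even (10). New median = avg of two middle elements.
x = -10: 0 elements are < x, 9 elements are > x.
New sorted list: [-10, -7, -5, 0, 7, 9, 14, 19, 20, 28]
New median = 8

Answer: 8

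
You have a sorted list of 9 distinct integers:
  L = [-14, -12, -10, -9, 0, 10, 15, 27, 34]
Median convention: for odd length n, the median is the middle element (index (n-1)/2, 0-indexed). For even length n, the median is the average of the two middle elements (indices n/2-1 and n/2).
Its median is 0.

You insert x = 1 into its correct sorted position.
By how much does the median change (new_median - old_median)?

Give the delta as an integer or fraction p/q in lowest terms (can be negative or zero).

Answer: 1/2

Derivation:
Old median = 0
After inserting x = 1: new sorted = [-14, -12, -10, -9, 0, 1, 10, 15, 27, 34]
New median = 1/2
Delta = 1/2 - 0 = 1/2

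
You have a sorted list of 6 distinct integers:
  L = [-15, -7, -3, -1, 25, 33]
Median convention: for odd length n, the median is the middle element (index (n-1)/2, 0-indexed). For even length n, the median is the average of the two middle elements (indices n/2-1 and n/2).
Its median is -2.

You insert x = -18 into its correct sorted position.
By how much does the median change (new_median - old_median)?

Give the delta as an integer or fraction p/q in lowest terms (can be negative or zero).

Answer: -1

Derivation:
Old median = -2
After inserting x = -18: new sorted = [-18, -15, -7, -3, -1, 25, 33]
New median = -3
Delta = -3 - -2 = -1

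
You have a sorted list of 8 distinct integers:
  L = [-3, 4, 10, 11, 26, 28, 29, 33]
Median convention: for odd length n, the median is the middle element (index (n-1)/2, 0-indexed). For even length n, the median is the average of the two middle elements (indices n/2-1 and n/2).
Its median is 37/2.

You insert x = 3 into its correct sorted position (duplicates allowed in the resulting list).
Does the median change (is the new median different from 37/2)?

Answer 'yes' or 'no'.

Old median = 37/2
Insert x = 3
New median = 11
Changed? yes

Answer: yes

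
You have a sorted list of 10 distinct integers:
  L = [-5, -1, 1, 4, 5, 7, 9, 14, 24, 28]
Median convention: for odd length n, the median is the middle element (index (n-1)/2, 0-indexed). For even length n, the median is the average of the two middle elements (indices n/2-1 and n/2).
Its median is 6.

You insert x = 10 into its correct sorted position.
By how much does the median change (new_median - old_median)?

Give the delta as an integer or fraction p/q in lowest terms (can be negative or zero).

Answer: 1

Derivation:
Old median = 6
After inserting x = 10: new sorted = [-5, -1, 1, 4, 5, 7, 9, 10, 14, 24, 28]
New median = 7
Delta = 7 - 6 = 1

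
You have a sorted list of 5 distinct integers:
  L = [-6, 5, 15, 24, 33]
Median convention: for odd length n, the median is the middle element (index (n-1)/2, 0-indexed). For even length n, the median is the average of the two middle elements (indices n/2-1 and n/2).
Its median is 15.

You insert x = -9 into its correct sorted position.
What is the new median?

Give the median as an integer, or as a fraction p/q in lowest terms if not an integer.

Old list (sorted, length 5): [-6, 5, 15, 24, 33]
Old median = 15
Insert x = -9
Old length odd (5). Middle was index 2 = 15.
New length even (6). New median = avg of two middle elements.
x = -9: 0 elements are < x, 5 elements are > x.
New sorted list: [-9, -6, 5, 15, 24, 33]
New median = 10

Answer: 10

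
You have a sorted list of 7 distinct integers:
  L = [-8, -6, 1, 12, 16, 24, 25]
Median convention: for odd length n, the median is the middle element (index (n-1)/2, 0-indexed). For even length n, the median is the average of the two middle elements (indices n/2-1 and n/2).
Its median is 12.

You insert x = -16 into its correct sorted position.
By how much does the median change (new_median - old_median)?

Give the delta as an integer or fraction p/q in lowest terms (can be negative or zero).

Old median = 12
After inserting x = -16: new sorted = [-16, -8, -6, 1, 12, 16, 24, 25]
New median = 13/2
Delta = 13/2 - 12 = -11/2

Answer: -11/2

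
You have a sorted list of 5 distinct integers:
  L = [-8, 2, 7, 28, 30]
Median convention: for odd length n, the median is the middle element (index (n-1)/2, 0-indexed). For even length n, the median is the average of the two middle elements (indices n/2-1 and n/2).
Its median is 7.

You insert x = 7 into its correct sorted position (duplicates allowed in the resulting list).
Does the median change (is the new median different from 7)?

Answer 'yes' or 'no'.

Old median = 7
Insert x = 7
New median = 7
Changed? no

Answer: no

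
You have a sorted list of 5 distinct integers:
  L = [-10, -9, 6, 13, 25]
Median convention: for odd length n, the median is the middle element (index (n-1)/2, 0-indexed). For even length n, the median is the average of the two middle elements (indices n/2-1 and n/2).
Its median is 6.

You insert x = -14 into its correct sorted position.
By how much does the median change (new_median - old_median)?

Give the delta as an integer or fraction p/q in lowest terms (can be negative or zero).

Old median = 6
After inserting x = -14: new sorted = [-14, -10, -9, 6, 13, 25]
New median = -3/2
Delta = -3/2 - 6 = -15/2

Answer: -15/2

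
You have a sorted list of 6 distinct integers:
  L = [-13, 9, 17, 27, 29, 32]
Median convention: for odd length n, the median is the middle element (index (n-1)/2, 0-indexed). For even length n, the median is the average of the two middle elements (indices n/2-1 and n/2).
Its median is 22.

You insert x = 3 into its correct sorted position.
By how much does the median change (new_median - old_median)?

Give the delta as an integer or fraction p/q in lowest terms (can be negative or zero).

Old median = 22
After inserting x = 3: new sorted = [-13, 3, 9, 17, 27, 29, 32]
New median = 17
Delta = 17 - 22 = -5

Answer: -5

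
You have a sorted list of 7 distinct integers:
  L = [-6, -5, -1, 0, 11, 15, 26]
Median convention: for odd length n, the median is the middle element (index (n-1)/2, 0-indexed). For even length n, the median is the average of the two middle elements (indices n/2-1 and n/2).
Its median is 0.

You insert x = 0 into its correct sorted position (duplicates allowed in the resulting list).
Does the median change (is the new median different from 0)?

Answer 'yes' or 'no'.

Answer: no

Derivation:
Old median = 0
Insert x = 0
New median = 0
Changed? no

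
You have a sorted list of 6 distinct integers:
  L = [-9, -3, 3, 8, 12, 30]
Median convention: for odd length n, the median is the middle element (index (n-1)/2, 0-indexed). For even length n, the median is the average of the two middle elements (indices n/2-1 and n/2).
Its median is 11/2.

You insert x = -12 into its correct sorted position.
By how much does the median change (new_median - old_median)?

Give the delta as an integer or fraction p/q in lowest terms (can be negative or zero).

Answer: -5/2

Derivation:
Old median = 11/2
After inserting x = -12: new sorted = [-12, -9, -3, 3, 8, 12, 30]
New median = 3
Delta = 3 - 11/2 = -5/2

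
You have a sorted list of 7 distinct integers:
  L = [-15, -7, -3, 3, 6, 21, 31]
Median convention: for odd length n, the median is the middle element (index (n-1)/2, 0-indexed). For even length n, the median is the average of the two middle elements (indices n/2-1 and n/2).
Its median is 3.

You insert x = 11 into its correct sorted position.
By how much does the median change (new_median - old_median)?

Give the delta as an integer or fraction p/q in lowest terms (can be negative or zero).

Old median = 3
After inserting x = 11: new sorted = [-15, -7, -3, 3, 6, 11, 21, 31]
New median = 9/2
Delta = 9/2 - 3 = 3/2

Answer: 3/2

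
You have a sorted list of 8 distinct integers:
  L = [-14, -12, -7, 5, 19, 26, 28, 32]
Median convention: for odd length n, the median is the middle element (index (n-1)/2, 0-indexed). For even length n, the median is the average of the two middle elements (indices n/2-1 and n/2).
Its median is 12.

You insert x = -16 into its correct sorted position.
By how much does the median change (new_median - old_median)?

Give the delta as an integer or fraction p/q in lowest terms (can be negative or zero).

Answer: -7

Derivation:
Old median = 12
After inserting x = -16: new sorted = [-16, -14, -12, -7, 5, 19, 26, 28, 32]
New median = 5
Delta = 5 - 12 = -7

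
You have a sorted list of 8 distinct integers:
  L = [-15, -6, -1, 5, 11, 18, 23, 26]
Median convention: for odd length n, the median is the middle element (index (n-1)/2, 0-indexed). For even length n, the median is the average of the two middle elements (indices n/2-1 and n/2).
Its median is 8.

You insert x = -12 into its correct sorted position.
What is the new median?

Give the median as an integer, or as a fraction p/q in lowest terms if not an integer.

Old list (sorted, length 8): [-15, -6, -1, 5, 11, 18, 23, 26]
Old median = 8
Insert x = -12
Old length even (8). Middle pair: indices 3,4 = 5,11.
New length odd (9). New median = single middle element.
x = -12: 1 elements are < x, 7 elements are > x.
New sorted list: [-15, -12, -6, -1, 5, 11, 18, 23, 26]
New median = 5

Answer: 5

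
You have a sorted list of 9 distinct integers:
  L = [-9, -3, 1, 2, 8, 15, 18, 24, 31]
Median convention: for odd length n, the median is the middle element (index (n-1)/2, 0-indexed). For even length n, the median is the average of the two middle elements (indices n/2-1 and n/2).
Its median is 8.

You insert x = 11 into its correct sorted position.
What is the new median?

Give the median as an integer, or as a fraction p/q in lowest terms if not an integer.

Answer: 19/2

Derivation:
Old list (sorted, length 9): [-9, -3, 1, 2, 8, 15, 18, 24, 31]
Old median = 8
Insert x = 11
Old length odd (9). Middle was index 4 = 8.
New length even (10). New median = avg of two middle elements.
x = 11: 5 elements are < x, 4 elements are > x.
New sorted list: [-9, -3, 1, 2, 8, 11, 15, 18, 24, 31]
New median = 19/2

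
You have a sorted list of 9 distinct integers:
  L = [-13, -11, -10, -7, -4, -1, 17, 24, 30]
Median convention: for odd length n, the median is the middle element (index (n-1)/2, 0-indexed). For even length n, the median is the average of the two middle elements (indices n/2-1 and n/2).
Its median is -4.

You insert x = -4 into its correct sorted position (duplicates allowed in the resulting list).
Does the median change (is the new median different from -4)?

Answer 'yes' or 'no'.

Answer: no

Derivation:
Old median = -4
Insert x = -4
New median = -4
Changed? no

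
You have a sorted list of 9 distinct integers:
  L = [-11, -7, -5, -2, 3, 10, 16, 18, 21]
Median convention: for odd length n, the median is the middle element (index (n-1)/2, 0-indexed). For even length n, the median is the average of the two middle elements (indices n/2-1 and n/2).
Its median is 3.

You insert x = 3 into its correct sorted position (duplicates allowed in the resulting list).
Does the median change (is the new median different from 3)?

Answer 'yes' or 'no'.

Old median = 3
Insert x = 3
New median = 3
Changed? no

Answer: no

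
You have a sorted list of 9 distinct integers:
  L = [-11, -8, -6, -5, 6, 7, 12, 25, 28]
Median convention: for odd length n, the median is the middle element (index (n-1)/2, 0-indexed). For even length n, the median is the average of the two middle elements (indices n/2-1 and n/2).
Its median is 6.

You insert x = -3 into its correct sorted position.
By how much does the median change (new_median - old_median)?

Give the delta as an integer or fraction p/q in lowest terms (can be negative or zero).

Old median = 6
After inserting x = -3: new sorted = [-11, -8, -6, -5, -3, 6, 7, 12, 25, 28]
New median = 3/2
Delta = 3/2 - 6 = -9/2

Answer: -9/2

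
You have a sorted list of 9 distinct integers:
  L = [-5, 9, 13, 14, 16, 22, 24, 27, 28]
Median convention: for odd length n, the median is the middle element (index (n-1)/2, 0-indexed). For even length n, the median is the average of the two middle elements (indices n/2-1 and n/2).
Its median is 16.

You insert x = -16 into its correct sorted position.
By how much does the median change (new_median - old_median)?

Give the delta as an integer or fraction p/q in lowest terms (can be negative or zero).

Answer: -1

Derivation:
Old median = 16
After inserting x = -16: new sorted = [-16, -5, 9, 13, 14, 16, 22, 24, 27, 28]
New median = 15
Delta = 15 - 16 = -1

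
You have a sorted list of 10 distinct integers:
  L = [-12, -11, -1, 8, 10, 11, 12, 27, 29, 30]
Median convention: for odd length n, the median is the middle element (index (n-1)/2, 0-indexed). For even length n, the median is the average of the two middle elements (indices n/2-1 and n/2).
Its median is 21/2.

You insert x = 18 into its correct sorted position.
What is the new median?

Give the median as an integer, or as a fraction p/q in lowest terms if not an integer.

Old list (sorted, length 10): [-12, -11, -1, 8, 10, 11, 12, 27, 29, 30]
Old median = 21/2
Insert x = 18
Old length even (10). Middle pair: indices 4,5 = 10,11.
New length odd (11). New median = single middle element.
x = 18: 7 elements are < x, 3 elements are > x.
New sorted list: [-12, -11, -1, 8, 10, 11, 12, 18, 27, 29, 30]
New median = 11

Answer: 11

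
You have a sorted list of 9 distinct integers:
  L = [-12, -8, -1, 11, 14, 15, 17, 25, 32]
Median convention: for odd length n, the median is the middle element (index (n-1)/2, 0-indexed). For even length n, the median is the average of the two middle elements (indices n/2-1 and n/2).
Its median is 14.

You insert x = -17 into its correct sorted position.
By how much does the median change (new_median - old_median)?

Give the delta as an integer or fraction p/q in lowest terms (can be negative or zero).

Old median = 14
After inserting x = -17: new sorted = [-17, -12, -8, -1, 11, 14, 15, 17, 25, 32]
New median = 25/2
Delta = 25/2 - 14 = -3/2

Answer: -3/2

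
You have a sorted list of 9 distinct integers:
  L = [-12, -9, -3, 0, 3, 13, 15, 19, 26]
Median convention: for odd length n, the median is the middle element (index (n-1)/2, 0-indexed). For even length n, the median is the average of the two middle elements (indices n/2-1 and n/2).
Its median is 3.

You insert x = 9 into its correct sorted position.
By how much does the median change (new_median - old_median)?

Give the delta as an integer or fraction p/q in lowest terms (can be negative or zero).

Answer: 3

Derivation:
Old median = 3
After inserting x = 9: new sorted = [-12, -9, -3, 0, 3, 9, 13, 15, 19, 26]
New median = 6
Delta = 6 - 3 = 3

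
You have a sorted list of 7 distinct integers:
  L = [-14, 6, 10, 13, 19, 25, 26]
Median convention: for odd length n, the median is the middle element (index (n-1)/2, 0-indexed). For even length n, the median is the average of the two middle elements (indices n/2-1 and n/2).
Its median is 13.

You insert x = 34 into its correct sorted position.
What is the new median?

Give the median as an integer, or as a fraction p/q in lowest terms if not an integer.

Answer: 16

Derivation:
Old list (sorted, length 7): [-14, 6, 10, 13, 19, 25, 26]
Old median = 13
Insert x = 34
Old length odd (7). Middle was index 3 = 13.
New length even (8). New median = avg of two middle elements.
x = 34: 7 elements are < x, 0 elements are > x.
New sorted list: [-14, 6, 10, 13, 19, 25, 26, 34]
New median = 16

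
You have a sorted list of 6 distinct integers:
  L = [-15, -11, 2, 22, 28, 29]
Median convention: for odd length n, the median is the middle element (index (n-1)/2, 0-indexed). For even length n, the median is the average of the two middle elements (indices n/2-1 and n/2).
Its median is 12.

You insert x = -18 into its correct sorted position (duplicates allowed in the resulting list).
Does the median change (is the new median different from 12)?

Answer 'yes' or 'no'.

Old median = 12
Insert x = -18
New median = 2
Changed? yes

Answer: yes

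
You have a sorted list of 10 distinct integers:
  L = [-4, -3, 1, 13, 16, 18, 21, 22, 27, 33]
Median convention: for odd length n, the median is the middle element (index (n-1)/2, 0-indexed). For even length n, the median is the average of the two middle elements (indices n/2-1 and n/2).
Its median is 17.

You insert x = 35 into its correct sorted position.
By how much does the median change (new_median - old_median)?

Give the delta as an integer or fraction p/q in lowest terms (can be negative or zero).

Old median = 17
After inserting x = 35: new sorted = [-4, -3, 1, 13, 16, 18, 21, 22, 27, 33, 35]
New median = 18
Delta = 18 - 17 = 1

Answer: 1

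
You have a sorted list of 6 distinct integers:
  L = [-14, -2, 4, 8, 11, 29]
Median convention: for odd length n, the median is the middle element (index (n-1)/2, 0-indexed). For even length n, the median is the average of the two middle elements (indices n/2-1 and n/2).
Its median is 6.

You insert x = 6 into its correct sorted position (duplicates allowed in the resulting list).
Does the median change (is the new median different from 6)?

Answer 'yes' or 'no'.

Old median = 6
Insert x = 6
New median = 6
Changed? no

Answer: no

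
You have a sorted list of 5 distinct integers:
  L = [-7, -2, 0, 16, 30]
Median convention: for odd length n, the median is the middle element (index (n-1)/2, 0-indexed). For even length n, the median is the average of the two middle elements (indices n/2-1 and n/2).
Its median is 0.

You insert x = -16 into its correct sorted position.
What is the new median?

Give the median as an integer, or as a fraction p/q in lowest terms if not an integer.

Old list (sorted, length 5): [-7, -2, 0, 16, 30]
Old median = 0
Insert x = -16
Old length odd (5). Middle was index 2 = 0.
New length even (6). New median = avg of two middle elements.
x = -16: 0 elements are < x, 5 elements are > x.
New sorted list: [-16, -7, -2, 0, 16, 30]
New median = -1

Answer: -1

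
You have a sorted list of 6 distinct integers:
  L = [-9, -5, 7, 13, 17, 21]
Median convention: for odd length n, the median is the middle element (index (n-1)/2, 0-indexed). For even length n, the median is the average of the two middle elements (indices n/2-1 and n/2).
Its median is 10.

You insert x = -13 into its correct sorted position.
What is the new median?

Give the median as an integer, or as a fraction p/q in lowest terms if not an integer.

Old list (sorted, length 6): [-9, -5, 7, 13, 17, 21]
Old median = 10
Insert x = -13
Old length even (6). Middle pair: indices 2,3 = 7,13.
New length odd (7). New median = single middle element.
x = -13: 0 elements are < x, 6 elements are > x.
New sorted list: [-13, -9, -5, 7, 13, 17, 21]
New median = 7

Answer: 7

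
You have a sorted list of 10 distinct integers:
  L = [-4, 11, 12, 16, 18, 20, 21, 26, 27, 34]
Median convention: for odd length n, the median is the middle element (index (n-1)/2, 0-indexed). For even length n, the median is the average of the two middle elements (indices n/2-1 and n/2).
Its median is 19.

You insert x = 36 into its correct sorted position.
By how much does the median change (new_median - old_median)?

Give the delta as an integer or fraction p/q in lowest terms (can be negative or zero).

Old median = 19
After inserting x = 36: new sorted = [-4, 11, 12, 16, 18, 20, 21, 26, 27, 34, 36]
New median = 20
Delta = 20 - 19 = 1

Answer: 1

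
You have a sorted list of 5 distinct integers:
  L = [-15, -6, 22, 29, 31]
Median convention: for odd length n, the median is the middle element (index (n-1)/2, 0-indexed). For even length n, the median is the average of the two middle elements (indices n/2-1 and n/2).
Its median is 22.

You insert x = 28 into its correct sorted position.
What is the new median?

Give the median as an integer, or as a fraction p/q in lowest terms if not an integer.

Answer: 25

Derivation:
Old list (sorted, length 5): [-15, -6, 22, 29, 31]
Old median = 22
Insert x = 28
Old length odd (5). Middle was index 2 = 22.
New length even (6). New median = avg of two middle elements.
x = 28: 3 elements are < x, 2 elements are > x.
New sorted list: [-15, -6, 22, 28, 29, 31]
New median = 25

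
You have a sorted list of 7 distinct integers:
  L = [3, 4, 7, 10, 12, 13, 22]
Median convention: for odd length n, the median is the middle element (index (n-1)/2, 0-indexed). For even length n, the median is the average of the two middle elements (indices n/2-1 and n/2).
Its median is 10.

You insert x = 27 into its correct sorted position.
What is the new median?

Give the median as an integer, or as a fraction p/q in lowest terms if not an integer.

Old list (sorted, length 7): [3, 4, 7, 10, 12, 13, 22]
Old median = 10
Insert x = 27
Old length odd (7). Middle was index 3 = 10.
New length even (8). New median = avg of two middle elements.
x = 27: 7 elements are < x, 0 elements are > x.
New sorted list: [3, 4, 7, 10, 12, 13, 22, 27]
New median = 11

Answer: 11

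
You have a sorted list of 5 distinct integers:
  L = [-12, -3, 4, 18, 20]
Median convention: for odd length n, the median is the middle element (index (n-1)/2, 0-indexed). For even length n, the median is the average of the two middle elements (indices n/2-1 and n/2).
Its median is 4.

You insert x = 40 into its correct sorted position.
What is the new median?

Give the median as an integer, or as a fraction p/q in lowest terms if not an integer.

Answer: 11

Derivation:
Old list (sorted, length 5): [-12, -3, 4, 18, 20]
Old median = 4
Insert x = 40
Old length odd (5). Middle was index 2 = 4.
New length even (6). New median = avg of two middle elements.
x = 40: 5 elements are < x, 0 elements are > x.
New sorted list: [-12, -3, 4, 18, 20, 40]
New median = 11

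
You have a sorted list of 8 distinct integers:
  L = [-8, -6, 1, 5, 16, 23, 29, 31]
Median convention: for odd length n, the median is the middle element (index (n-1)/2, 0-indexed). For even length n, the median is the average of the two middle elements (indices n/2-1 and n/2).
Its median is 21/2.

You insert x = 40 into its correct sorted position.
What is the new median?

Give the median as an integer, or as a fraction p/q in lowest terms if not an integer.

Answer: 16

Derivation:
Old list (sorted, length 8): [-8, -6, 1, 5, 16, 23, 29, 31]
Old median = 21/2
Insert x = 40
Old length even (8). Middle pair: indices 3,4 = 5,16.
New length odd (9). New median = single middle element.
x = 40: 8 elements are < x, 0 elements are > x.
New sorted list: [-8, -6, 1, 5, 16, 23, 29, 31, 40]
New median = 16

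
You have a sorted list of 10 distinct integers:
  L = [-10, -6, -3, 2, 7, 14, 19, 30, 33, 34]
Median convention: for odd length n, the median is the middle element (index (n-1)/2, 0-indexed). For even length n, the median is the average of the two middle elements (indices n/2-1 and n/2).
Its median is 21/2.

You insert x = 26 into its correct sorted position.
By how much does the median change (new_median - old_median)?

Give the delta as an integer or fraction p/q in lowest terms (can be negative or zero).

Old median = 21/2
After inserting x = 26: new sorted = [-10, -6, -3, 2, 7, 14, 19, 26, 30, 33, 34]
New median = 14
Delta = 14 - 21/2 = 7/2

Answer: 7/2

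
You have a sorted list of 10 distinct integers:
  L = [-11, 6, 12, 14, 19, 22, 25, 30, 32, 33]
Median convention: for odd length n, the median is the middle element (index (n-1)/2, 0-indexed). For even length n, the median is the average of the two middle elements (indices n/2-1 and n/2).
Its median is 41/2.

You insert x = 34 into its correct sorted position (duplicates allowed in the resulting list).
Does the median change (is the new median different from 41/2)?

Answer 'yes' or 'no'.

Answer: yes

Derivation:
Old median = 41/2
Insert x = 34
New median = 22
Changed? yes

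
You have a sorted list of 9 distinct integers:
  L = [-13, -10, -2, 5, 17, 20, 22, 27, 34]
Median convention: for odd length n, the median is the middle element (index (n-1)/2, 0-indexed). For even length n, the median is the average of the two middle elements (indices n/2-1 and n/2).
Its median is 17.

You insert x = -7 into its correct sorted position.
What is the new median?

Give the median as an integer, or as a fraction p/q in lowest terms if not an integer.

Old list (sorted, length 9): [-13, -10, -2, 5, 17, 20, 22, 27, 34]
Old median = 17
Insert x = -7
Old length odd (9). Middle was index 4 = 17.
New length even (10). New median = avg of two middle elements.
x = -7: 2 elements are < x, 7 elements are > x.
New sorted list: [-13, -10, -7, -2, 5, 17, 20, 22, 27, 34]
New median = 11

Answer: 11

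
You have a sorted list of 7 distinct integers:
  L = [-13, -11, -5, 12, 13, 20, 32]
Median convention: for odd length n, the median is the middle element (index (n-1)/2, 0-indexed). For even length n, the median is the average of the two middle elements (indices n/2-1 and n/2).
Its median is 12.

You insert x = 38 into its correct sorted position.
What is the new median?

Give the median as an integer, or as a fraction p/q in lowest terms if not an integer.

Answer: 25/2

Derivation:
Old list (sorted, length 7): [-13, -11, -5, 12, 13, 20, 32]
Old median = 12
Insert x = 38
Old length odd (7). Middle was index 3 = 12.
New length even (8). New median = avg of two middle elements.
x = 38: 7 elements are < x, 0 elements are > x.
New sorted list: [-13, -11, -5, 12, 13, 20, 32, 38]
New median = 25/2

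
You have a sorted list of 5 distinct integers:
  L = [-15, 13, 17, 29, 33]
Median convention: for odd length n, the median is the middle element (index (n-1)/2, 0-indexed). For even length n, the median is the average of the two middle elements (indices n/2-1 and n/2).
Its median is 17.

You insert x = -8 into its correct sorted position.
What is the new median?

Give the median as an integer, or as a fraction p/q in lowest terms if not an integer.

Answer: 15

Derivation:
Old list (sorted, length 5): [-15, 13, 17, 29, 33]
Old median = 17
Insert x = -8
Old length odd (5). Middle was index 2 = 17.
New length even (6). New median = avg of two middle elements.
x = -8: 1 elements are < x, 4 elements are > x.
New sorted list: [-15, -8, 13, 17, 29, 33]
New median = 15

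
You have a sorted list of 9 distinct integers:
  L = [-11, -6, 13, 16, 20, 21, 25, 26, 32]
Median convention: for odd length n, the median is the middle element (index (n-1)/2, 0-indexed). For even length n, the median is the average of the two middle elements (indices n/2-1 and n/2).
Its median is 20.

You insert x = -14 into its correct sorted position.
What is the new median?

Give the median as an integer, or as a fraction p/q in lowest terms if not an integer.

Answer: 18

Derivation:
Old list (sorted, length 9): [-11, -6, 13, 16, 20, 21, 25, 26, 32]
Old median = 20
Insert x = -14
Old length odd (9). Middle was index 4 = 20.
New length even (10). New median = avg of two middle elements.
x = -14: 0 elements are < x, 9 elements are > x.
New sorted list: [-14, -11, -6, 13, 16, 20, 21, 25, 26, 32]
New median = 18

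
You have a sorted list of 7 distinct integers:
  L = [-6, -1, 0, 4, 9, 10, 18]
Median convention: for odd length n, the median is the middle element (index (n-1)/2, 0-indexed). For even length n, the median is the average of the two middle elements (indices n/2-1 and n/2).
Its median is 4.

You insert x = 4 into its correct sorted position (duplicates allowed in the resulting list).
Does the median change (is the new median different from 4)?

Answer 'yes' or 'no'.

Answer: no

Derivation:
Old median = 4
Insert x = 4
New median = 4
Changed? no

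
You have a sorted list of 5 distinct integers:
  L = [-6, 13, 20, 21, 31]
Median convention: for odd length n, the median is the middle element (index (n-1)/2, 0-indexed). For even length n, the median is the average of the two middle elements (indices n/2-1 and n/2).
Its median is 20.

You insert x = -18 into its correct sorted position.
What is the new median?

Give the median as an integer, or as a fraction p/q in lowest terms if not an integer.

Old list (sorted, length 5): [-6, 13, 20, 21, 31]
Old median = 20
Insert x = -18
Old length odd (5). Middle was index 2 = 20.
New length even (6). New median = avg of two middle elements.
x = -18: 0 elements are < x, 5 elements are > x.
New sorted list: [-18, -6, 13, 20, 21, 31]
New median = 33/2

Answer: 33/2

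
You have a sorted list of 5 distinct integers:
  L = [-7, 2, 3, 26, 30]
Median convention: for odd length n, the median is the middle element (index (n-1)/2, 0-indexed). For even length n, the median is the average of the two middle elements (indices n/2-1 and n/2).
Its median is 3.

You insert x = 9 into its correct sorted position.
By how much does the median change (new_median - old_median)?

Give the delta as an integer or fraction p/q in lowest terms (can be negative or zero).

Answer: 3

Derivation:
Old median = 3
After inserting x = 9: new sorted = [-7, 2, 3, 9, 26, 30]
New median = 6
Delta = 6 - 3 = 3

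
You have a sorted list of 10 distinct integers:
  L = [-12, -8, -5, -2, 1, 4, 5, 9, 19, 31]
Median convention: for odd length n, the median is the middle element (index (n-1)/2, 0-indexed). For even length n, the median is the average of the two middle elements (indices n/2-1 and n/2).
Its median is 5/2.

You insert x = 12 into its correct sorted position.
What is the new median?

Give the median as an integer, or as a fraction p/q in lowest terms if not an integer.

Old list (sorted, length 10): [-12, -8, -5, -2, 1, 4, 5, 9, 19, 31]
Old median = 5/2
Insert x = 12
Old length even (10). Middle pair: indices 4,5 = 1,4.
New length odd (11). New median = single middle element.
x = 12: 8 elements are < x, 2 elements are > x.
New sorted list: [-12, -8, -5, -2, 1, 4, 5, 9, 12, 19, 31]
New median = 4

Answer: 4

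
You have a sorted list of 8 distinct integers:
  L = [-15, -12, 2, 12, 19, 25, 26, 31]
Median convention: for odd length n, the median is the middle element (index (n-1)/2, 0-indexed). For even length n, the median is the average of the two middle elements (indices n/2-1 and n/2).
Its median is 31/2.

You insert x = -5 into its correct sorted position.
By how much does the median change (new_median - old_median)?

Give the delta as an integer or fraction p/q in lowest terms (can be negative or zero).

Answer: -7/2

Derivation:
Old median = 31/2
After inserting x = -5: new sorted = [-15, -12, -5, 2, 12, 19, 25, 26, 31]
New median = 12
Delta = 12 - 31/2 = -7/2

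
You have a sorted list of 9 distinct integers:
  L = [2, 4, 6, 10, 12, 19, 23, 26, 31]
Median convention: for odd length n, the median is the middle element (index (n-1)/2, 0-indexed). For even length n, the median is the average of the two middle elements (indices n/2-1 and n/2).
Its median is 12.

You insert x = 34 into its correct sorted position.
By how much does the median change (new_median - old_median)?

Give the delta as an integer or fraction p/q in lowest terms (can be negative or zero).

Answer: 7/2

Derivation:
Old median = 12
After inserting x = 34: new sorted = [2, 4, 6, 10, 12, 19, 23, 26, 31, 34]
New median = 31/2
Delta = 31/2 - 12 = 7/2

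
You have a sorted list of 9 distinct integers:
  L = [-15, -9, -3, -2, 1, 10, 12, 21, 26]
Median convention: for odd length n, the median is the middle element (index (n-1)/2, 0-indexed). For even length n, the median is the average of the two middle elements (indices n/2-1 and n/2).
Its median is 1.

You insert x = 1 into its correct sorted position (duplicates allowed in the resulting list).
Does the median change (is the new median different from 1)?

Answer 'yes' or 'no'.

Old median = 1
Insert x = 1
New median = 1
Changed? no

Answer: no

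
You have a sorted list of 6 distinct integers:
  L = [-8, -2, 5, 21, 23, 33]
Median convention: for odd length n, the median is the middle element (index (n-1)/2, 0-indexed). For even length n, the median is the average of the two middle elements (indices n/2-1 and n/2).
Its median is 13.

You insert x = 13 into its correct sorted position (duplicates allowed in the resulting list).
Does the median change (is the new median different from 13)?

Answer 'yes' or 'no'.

Answer: no

Derivation:
Old median = 13
Insert x = 13
New median = 13
Changed? no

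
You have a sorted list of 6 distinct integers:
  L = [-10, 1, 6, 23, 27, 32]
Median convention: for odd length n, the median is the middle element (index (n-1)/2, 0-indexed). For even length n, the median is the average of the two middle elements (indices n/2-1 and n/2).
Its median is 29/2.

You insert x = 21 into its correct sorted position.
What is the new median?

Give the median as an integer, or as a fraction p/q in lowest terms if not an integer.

Answer: 21

Derivation:
Old list (sorted, length 6): [-10, 1, 6, 23, 27, 32]
Old median = 29/2
Insert x = 21
Old length even (6). Middle pair: indices 2,3 = 6,23.
New length odd (7). New median = single middle element.
x = 21: 3 elements are < x, 3 elements are > x.
New sorted list: [-10, 1, 6, 21, 23, 27, 32]
New median = 21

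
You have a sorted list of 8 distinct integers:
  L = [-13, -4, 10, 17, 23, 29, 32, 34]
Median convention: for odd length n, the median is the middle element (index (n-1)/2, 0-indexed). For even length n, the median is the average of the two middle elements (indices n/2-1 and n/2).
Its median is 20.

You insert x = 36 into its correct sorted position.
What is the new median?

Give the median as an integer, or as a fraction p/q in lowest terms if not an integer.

Old list (sorted, length 8): [-13, -4, 10, 17, 23, 29, 32, 34]
Old median = 20
Insert x = 36
Old length even (8). Middle pair: indices 3,4 = 17,23.
New length odd (9). New median = single middle element.
x = 36: 8 elements are < x, 0 elements are > x.
New sorted list: [-13, -4, 10, 17, 23, 29, 32, 34, 36]
New median = 23

Answer: 23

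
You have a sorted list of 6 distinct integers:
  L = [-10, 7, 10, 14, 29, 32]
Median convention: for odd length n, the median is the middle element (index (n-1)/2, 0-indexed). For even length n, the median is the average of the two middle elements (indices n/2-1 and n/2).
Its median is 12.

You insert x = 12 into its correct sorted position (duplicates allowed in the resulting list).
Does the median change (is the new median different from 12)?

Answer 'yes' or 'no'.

Answer: no

Derivation:
Old median = 12
Insert x = 12
New median = 12
Changed? no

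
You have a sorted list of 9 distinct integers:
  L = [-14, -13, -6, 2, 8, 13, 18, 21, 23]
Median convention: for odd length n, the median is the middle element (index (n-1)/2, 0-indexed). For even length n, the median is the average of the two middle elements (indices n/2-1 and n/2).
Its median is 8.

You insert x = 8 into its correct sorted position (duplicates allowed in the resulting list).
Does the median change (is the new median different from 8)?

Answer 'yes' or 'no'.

Answer: no

Derivation:
Old median = 8
Insert x = 8
New median = 8
Changed? no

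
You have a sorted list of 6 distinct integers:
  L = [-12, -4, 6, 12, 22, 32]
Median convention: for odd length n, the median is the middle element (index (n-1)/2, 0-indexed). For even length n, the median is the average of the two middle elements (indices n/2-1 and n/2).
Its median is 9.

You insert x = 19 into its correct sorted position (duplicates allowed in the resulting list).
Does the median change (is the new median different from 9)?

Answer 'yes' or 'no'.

Answer: yes

Derivation:
Old median = 9
Insert x = 19
New median = 12
Changed? yes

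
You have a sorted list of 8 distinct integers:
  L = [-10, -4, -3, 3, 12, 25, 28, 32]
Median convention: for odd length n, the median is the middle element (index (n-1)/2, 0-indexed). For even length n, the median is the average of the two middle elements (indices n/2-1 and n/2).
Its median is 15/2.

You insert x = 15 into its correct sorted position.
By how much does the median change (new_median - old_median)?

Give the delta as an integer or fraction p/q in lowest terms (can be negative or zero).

Answer: 9/2

Derivation:
Old median = 15/2
After inserting x = 15: new sorted = [-10, -4, -3, 3, 12, 15, 25, 28, 32]
New median = 12
Delta = 12 - 15/2 = 9/2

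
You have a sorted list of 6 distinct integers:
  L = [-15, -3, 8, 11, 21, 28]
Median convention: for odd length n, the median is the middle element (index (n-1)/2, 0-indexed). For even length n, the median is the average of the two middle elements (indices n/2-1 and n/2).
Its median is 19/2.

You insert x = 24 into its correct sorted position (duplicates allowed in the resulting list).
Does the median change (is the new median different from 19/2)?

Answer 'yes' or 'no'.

Answer: yes

Derivation:
Old median = 19/2
Insert x = 24
New median = 11
Changed? yes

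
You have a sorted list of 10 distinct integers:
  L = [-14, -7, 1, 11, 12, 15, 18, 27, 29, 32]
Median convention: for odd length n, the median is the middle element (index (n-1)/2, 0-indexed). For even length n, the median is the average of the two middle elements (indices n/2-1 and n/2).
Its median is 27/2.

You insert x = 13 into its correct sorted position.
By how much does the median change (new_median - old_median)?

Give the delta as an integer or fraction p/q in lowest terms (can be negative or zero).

Old median = 27/2
After inserting x = 13: new sorted = [-14, -7, 1, 11, 12, 13, 15, 18, 27, 29, 32]
New median = 13
Delta = 13 - 27/2 = -1/2

Answer: -1/2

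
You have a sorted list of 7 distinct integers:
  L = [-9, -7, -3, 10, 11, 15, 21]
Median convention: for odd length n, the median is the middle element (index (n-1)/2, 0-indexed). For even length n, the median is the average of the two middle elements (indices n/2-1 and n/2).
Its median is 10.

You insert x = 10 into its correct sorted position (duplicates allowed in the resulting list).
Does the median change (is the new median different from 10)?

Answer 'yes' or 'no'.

Answer: no

Derivation:
Old median = 10
Insert x = 10
New median = 10
Changed? no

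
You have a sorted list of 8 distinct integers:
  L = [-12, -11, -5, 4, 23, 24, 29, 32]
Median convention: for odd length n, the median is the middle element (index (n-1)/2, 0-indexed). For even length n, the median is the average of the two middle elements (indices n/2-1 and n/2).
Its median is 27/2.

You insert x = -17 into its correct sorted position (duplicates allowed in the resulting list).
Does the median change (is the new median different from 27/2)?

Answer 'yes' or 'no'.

Old median = 27/2
Insert x = -17
New median = 4
Changed? yes

Answer: yes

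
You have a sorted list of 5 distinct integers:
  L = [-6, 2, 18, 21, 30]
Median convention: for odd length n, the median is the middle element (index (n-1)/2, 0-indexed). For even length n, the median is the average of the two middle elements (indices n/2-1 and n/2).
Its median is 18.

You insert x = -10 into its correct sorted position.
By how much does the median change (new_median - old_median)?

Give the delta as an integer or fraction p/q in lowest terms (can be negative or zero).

Old median = 18
After inserting x = -10: new sorted = [-10, -6, 2, 18, 21, 30]
New median = 10
Delta = 10 - 18 = -8

Answer: -8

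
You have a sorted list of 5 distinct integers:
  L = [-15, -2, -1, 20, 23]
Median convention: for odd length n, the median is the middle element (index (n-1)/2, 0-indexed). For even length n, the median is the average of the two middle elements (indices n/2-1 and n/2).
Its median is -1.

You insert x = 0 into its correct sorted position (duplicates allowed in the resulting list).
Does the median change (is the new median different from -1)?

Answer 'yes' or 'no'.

Answer: yes

Derivation:
Old median = -1
Insert x = 0
New median = -1/2
Changed? yes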